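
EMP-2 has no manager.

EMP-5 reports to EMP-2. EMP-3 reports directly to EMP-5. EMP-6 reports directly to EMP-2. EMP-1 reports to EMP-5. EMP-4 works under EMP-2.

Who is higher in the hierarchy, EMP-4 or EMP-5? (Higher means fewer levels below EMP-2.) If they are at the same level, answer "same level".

Both EMP-4 and EMP-5 are 1 level below EMP-2.

same level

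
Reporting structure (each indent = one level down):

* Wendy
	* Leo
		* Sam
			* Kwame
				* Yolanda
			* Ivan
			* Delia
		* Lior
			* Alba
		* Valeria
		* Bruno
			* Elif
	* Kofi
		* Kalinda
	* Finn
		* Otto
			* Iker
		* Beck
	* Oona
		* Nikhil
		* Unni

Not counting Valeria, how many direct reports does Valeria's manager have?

3

Valeria reports to Leo. Leo's other direct reports are Sam, Lior, Bruno — 3 peers.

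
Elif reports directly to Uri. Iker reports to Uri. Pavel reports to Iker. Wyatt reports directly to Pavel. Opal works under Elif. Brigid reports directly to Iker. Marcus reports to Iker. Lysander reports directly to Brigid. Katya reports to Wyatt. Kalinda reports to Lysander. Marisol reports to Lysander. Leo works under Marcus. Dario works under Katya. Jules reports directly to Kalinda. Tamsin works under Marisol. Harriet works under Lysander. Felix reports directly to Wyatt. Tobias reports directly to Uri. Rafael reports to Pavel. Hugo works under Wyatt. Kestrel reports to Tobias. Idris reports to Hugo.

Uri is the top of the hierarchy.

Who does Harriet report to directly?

Lysander

Harriet reports directly to Lysander.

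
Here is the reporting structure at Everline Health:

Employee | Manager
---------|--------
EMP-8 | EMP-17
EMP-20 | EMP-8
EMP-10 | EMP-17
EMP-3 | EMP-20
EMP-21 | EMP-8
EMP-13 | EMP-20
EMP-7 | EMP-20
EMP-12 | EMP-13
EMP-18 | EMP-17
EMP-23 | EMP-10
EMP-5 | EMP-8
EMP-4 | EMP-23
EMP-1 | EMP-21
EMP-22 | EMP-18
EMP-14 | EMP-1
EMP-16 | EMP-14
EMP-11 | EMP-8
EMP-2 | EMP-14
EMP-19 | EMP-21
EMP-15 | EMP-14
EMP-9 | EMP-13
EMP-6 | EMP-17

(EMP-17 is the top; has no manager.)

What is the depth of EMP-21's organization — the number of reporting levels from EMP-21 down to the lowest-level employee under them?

3

The longest chain under EMP-21 runs EMP-21 → EMP-1 → EMP-14 → EMP-15, which is 3 levels below EMP-21.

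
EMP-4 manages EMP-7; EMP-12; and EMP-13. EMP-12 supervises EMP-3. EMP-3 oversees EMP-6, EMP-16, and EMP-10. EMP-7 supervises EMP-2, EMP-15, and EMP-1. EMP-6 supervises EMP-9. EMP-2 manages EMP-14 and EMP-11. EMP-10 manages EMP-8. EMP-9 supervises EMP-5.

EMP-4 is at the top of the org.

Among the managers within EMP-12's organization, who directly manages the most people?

Direct-report counts within EMP-12's organization: EMP-12 has 1; EMP-3 has 3; EMP-10 has 1; EMP-6 has 1; EMP-9 has 1. The largest is 3, held by EMP-3.

EMP-3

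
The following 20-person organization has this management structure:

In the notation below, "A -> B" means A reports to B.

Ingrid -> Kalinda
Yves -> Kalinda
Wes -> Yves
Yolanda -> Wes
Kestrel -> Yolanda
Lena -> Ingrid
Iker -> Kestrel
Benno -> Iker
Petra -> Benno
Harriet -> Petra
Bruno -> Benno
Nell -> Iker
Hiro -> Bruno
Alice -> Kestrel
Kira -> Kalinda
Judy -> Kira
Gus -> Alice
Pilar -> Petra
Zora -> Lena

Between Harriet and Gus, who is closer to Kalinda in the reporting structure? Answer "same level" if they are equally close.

Gus

Harriet is 8 levels below Kalinda; Gus is 6. Gus is higher.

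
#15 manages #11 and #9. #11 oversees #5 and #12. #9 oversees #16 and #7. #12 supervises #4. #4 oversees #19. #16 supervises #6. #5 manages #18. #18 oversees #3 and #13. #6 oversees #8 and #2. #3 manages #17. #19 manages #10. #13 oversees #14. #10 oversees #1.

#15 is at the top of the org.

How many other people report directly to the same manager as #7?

#7 reports to #9. #9's other direct reports are #16 — 1 peer.

1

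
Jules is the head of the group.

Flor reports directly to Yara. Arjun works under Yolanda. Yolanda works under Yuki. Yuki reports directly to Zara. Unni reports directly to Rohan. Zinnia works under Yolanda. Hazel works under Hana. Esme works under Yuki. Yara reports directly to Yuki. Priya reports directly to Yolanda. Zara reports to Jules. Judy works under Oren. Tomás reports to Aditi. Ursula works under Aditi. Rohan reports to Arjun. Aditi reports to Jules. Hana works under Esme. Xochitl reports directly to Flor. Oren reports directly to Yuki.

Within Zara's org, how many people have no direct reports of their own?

The people in Zara's organization with no one reporting to them are Judy, Zinnia, Unni, Priya, Hazel, Xochitl. That is 6.

6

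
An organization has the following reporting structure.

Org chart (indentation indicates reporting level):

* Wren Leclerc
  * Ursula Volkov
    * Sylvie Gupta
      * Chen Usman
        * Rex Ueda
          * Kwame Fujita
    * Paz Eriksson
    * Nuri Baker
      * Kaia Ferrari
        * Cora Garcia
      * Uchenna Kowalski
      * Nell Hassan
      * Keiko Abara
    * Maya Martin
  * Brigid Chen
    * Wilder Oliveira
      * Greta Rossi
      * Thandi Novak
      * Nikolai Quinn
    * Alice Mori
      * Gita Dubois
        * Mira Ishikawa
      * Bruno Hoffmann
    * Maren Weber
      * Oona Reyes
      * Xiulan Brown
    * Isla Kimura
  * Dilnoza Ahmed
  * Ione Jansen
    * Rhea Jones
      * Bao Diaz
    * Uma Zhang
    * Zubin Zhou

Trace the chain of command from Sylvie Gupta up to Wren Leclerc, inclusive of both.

Sylvie Gupta -> Ursula Volkov -> Wren Leclerc

Sylvie Gupta reports to Ursula Volkov. Ursula Volkov reports to Wren Leclerc. Wren Leclerc is at the top.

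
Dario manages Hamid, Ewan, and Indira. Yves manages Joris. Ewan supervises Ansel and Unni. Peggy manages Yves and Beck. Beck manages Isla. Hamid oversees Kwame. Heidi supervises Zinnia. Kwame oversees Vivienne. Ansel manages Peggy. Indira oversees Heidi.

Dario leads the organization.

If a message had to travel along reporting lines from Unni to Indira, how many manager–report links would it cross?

Unni is 2 levels below Dario, and Indira is 1 level below Dario (their lowest common manager). The shortest path runs up from Unni to Dario and back down to Indira: 2 + 1 = 3 links.

3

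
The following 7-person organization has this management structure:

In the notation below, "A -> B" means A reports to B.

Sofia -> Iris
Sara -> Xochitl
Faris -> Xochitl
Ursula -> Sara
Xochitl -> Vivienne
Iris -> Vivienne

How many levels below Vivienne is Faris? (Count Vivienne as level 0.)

2

Chain from Faris up to Vivienne: Faris → Xochitl → Vivienne. That is 2 steps up, so Faris is 2 levels below Vivienne.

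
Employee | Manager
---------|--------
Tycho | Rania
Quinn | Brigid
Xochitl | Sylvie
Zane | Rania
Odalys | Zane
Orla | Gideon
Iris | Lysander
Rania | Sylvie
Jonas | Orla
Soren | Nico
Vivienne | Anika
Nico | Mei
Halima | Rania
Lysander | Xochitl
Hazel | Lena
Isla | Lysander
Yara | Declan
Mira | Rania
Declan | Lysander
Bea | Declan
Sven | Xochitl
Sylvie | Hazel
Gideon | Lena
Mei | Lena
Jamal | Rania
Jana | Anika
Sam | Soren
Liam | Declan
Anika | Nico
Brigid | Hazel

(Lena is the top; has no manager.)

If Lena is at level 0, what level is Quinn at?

Chain from Quinn up to Lena: Quinn → Brigid → Hazel → Lena. That is 3 steps up, so Quinn is 3 levels below Lena.

3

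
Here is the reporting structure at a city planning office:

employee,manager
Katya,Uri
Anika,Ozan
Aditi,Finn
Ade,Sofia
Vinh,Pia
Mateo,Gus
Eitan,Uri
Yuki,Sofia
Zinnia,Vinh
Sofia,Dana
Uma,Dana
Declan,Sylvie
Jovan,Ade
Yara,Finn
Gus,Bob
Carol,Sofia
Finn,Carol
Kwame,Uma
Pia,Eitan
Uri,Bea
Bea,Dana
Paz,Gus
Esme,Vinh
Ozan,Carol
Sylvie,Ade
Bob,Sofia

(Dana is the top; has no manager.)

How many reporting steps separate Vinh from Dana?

Chain from Vinh up to Dana: Vinh → Pia → Eitan → Uri → Bea → Dana. That is 5 steps up, so Vinh is 5 levels below Dana.

5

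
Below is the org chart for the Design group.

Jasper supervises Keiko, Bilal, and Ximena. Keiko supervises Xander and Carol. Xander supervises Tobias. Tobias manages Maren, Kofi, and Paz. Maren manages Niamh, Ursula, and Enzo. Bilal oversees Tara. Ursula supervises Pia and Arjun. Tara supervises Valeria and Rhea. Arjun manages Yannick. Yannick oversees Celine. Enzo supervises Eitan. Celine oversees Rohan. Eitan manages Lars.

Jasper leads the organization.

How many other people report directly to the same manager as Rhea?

Rhea reports to Tara. Tara's other direct reports are Valeria — 1 peer.

1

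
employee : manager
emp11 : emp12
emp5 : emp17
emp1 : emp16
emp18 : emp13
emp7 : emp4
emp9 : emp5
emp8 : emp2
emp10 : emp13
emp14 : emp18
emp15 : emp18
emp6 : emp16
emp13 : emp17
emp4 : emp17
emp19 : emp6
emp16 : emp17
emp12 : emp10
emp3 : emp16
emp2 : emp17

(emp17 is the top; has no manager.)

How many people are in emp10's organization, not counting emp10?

emp10 directly manages emp12. Under emp12: emp11 (1). That's 2 in total.

2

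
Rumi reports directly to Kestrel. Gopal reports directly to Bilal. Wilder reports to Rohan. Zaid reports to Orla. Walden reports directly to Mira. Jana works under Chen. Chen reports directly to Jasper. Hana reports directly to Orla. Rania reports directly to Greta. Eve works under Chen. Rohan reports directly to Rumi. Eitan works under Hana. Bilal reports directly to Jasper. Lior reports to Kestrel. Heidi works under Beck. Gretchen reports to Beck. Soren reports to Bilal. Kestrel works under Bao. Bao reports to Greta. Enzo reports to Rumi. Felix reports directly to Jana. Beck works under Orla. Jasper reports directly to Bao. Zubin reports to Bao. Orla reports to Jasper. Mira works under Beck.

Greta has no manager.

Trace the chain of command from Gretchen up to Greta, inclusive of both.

Gretchen reports to Beck. Beck reports to Orla. Orla reports to Jasper. Jasper reports to Bao. Bao reports to Greta. Greta is at the top.

Gretchen -> Beck -> Orla -> Jasper -> Bao -> Greta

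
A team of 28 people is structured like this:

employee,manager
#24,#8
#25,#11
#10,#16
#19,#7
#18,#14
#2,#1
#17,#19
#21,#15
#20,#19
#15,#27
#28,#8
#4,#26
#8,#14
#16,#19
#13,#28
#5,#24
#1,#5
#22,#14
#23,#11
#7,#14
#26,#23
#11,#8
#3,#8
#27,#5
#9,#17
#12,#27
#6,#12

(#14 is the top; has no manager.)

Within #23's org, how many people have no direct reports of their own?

The only person in #23's organization with no one reporting to them is #4. That is 1.

1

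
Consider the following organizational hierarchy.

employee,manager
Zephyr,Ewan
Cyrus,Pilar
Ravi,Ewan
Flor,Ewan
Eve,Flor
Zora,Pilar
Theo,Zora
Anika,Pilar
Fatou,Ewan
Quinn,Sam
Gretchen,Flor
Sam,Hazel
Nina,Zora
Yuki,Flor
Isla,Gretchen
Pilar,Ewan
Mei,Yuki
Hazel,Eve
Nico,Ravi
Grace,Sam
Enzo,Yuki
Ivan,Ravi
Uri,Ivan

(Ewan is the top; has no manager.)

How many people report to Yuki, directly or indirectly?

Yuki directly manages Mei, Enzo. Mei has no reports. Enzo has no reports. So Yuki's organization is 2 direct reports plus everyone under them: 1 + 1 = 2.

2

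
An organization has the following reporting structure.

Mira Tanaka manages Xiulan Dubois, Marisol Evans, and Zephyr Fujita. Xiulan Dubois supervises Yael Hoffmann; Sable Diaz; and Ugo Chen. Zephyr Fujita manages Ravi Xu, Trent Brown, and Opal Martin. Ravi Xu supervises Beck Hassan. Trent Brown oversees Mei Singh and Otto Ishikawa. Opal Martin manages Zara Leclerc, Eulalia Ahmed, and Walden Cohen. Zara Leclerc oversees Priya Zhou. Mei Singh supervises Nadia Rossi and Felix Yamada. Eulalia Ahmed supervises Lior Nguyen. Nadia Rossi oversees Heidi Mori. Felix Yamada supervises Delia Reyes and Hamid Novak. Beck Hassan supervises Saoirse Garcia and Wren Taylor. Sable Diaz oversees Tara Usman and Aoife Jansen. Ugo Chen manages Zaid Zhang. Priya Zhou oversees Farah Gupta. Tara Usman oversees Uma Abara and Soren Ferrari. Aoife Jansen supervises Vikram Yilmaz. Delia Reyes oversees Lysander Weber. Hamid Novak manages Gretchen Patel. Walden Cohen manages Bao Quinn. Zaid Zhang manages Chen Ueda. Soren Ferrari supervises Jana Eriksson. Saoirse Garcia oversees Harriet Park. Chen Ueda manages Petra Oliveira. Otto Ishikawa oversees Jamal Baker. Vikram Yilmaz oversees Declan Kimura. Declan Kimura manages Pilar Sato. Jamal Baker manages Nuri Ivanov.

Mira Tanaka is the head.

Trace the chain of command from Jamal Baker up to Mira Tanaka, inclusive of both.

Jamal Baker -> Otto Ishikawa -> Trent Brown -> Zephyr Fujita -> Mira Tanaka

Jamal Baker reports to Otto Ishikawa. Otto Ishikawa reports to Trent Brown. Trent Brown reports to Zephyr Fujita. Zephyr Fujita reports to Mira Tanaka. Mira Tanaka is at the top.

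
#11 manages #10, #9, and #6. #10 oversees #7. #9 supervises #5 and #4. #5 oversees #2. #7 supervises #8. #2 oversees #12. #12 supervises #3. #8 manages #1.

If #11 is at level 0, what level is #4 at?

Chain from #4 up to #11: #4 → #9 → #11. That is 2 steps up, so #4 is 2 levels below #11.

2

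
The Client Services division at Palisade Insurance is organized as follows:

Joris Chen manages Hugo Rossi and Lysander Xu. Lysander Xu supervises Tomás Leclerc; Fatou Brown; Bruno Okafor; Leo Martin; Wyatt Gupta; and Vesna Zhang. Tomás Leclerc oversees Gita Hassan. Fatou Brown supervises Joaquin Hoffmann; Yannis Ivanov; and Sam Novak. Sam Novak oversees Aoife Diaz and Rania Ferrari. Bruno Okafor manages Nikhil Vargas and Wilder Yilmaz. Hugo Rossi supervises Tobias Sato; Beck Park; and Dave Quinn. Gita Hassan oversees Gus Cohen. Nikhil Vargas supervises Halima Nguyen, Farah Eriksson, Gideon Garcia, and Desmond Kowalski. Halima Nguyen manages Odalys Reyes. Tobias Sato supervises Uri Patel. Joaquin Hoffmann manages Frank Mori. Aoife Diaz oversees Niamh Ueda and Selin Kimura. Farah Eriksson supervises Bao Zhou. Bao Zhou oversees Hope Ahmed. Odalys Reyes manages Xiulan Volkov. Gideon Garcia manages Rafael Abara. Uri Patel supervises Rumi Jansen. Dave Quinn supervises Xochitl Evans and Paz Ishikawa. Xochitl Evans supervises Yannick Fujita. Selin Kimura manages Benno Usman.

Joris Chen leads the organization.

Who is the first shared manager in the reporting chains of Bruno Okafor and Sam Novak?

Bruno Okafor's chain of managers is Lysander Xu, Joris Chen. Sam Novak's chain of managers is Fatou Brown, Lysander Xu, Joris Chen. The first manager that appears in both chains is Lysander Xu.

Lysander Xu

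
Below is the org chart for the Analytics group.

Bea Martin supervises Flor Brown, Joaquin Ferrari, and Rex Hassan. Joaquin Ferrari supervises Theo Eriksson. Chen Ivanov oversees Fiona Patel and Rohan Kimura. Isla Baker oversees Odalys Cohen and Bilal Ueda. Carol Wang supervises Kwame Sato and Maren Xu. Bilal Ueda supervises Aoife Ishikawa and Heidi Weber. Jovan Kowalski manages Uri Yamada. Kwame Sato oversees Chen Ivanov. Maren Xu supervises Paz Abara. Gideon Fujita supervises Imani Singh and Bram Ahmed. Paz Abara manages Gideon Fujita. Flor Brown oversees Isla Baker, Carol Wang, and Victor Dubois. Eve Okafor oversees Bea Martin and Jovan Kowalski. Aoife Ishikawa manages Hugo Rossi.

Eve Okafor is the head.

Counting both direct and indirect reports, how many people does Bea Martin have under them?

Bea Martin directly manages Flor Brown, Joaquin Ferrari, Rex Hassan. Under Flor Brown: Victor Dubois, Carol Wang, Kwame Sato, Chen Ivanov, Rohan Kimura, Fiona Patel, Maren Xu, Paz Abara, Gideon Fujita, Bram Ahmed, Imani Singh, Isla Baker, Odalys Cohen, Bilal Ueda, Heidi Weber, Aoife Ishikawa, Hugo Rossi (17). Under Joaquin Ferrari: Theo Eriksson (1). Rex Hassan has no reports. So Bea Martin's organization is 3 direct reports plus everyone under them: 18 + 2 + 1 = 21.

21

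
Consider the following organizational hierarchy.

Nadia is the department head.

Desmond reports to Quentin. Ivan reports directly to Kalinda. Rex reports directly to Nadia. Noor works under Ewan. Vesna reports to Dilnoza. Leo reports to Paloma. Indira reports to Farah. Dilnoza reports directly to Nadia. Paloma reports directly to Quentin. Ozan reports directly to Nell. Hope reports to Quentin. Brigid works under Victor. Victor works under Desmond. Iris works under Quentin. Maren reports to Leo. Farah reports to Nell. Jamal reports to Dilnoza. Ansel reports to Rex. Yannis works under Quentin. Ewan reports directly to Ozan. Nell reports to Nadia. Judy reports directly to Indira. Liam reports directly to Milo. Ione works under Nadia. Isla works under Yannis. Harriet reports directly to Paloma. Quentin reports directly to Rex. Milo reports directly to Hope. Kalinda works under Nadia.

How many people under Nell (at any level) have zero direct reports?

The people in Nell's organization with no one reporting to them are Noor, Judy. That is 2.

2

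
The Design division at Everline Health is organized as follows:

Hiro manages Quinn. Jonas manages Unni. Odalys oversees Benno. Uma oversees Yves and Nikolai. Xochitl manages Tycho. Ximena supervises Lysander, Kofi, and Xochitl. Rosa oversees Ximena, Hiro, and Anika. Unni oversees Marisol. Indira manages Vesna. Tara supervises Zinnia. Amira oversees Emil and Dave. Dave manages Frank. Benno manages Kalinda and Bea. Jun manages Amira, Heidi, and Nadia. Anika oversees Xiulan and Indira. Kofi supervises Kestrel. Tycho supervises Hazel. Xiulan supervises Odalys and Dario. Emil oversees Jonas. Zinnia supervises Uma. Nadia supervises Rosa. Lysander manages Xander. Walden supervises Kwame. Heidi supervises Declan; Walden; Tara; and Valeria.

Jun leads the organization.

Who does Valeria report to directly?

Valeria reports directly to Heidi.

Heidi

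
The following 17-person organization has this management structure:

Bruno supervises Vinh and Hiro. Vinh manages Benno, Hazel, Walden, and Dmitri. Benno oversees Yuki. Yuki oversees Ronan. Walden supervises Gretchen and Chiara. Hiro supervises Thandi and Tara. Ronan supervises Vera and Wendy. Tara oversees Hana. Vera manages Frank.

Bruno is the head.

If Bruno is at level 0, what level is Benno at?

Chain from Benno up to Bruno: Benno → Vinh → Bruno. That is 2 steps up, so Benno is 2 levels below Bruno.

2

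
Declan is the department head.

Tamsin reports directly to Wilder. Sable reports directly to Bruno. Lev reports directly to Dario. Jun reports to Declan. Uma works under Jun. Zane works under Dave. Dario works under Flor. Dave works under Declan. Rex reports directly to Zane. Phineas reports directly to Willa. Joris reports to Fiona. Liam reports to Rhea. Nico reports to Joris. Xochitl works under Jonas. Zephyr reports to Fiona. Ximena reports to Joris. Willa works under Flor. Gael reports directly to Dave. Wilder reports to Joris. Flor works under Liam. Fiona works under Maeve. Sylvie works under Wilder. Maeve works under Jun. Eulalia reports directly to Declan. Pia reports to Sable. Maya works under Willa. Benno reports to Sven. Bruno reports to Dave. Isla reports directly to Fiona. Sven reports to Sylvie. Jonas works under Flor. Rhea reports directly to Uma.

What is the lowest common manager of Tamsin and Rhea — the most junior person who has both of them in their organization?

Jun

Tamsin's chain of managers is Wilder, Joris, Fiona, Maeve, Jun, Declan. Rhea's chain of managers is Uma, Jun, Declan. The first manager that appears in both chains is Jun.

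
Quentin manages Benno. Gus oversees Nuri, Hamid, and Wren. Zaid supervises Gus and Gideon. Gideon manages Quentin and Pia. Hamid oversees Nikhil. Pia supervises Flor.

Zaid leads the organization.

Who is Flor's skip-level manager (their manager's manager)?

Gideon

Flor reports to Pia, and Pia reports to Gideon. So Flor's skip-level manager is Gideon.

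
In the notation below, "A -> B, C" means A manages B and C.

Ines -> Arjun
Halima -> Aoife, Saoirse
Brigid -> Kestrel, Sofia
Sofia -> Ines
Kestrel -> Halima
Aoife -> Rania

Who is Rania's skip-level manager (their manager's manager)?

Rania reports to Aoife, and Aoife reports to Halima. So Rania's skip-level manager is Halima.

Halima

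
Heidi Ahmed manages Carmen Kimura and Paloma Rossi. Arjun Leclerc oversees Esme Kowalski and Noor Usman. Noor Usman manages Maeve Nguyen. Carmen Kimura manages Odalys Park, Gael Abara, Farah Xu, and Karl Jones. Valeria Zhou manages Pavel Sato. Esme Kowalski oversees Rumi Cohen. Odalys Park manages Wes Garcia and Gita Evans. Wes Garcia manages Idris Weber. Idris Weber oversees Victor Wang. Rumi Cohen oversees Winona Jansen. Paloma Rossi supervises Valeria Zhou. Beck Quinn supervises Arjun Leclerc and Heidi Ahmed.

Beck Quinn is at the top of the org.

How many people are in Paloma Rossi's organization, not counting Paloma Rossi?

Paloma Rossi directly manages Valeria Zhou. Under Valeria Zhou: Pavel Sato (1). That's 2 in total.

2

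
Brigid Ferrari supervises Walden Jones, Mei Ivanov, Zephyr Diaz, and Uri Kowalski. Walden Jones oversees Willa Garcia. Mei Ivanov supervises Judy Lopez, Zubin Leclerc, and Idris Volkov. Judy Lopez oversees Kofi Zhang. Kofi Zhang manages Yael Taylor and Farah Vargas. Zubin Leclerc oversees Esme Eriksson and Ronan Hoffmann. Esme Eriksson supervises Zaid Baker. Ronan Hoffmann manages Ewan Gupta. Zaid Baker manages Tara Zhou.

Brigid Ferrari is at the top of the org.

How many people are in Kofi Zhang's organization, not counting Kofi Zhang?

2

Kofi Zhang directly manages Yael Taylor, Farah Vargas. Yael Taylor has no reports. Farah Vargas has no reports. So Kofi Zhang's organization is 2 direct reports plus everyone under them: 1 + 1 = 2.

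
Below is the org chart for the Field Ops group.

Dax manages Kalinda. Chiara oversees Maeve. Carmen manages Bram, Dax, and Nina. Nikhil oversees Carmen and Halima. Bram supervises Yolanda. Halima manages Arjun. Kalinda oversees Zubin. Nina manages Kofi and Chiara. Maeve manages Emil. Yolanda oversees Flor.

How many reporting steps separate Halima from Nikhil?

1

Chain from Halima up to Nikhil: Halima → Nikhil. That is 1 step up, so Halima is 1 level below Nikhil.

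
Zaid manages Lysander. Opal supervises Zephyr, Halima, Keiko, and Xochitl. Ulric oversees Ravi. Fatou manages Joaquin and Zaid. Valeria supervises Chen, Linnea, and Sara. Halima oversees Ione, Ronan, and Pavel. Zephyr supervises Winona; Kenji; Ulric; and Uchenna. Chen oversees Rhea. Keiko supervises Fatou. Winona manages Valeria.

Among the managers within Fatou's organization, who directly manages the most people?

Direct-report counts within Fatou's organization: Fatou has 2; Zaid has 1. The largest is 2, held by Fatou.

Fatou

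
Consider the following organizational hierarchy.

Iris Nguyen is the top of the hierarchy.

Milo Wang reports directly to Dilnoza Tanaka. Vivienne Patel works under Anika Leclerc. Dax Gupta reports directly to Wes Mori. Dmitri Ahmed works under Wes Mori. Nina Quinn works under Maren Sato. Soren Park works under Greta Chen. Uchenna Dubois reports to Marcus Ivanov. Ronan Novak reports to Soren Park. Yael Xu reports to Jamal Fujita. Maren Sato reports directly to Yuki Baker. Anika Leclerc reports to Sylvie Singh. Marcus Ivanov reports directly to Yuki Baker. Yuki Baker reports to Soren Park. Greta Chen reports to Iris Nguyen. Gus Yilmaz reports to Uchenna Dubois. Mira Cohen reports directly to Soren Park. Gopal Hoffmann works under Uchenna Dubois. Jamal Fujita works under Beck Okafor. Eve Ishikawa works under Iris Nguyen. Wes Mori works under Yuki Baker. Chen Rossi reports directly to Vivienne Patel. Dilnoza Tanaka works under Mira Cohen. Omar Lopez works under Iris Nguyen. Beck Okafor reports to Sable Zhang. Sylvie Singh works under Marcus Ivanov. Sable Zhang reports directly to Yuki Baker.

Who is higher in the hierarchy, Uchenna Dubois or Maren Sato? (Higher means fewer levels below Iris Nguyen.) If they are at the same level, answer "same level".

Uchenna Dubois is 5 levels below Iris Nguyen; Maren Sato is 4. Maren Sato is higher.

Maren Sato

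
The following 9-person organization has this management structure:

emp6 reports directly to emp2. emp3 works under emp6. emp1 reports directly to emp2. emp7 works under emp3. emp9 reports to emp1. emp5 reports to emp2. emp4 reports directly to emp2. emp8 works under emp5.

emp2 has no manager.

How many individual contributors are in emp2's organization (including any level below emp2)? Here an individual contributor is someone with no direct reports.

The people in emp2's organization with no one reporting to them are emp4, emp8, emp9, emp7. That is 4.

4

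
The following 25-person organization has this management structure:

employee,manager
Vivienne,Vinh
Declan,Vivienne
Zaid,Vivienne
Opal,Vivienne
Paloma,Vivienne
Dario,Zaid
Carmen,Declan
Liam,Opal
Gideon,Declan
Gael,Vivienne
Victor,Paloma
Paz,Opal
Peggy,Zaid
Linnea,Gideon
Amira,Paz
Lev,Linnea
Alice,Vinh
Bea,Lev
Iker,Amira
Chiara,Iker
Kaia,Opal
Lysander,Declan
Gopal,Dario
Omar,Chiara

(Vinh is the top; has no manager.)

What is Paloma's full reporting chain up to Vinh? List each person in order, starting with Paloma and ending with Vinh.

Paloma reports to Vivienne. Vivienne reports to Vinh. Vinh is at the top.

Paloma -> Vivienne -> Vinh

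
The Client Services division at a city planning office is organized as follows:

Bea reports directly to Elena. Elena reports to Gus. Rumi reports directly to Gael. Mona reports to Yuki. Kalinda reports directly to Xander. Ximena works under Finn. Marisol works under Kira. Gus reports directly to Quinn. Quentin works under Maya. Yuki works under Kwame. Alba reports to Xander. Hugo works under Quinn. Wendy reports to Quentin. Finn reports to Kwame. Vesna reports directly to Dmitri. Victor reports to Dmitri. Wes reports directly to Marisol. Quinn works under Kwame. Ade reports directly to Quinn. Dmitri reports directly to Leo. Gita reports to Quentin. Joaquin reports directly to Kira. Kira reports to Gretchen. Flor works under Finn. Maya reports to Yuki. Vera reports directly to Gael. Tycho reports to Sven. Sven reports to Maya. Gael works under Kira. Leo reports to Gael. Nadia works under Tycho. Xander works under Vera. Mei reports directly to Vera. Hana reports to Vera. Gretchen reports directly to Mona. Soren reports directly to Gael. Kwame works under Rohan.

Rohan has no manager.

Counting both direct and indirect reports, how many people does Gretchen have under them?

Gretchen directly manages Kira. Under Kira: Joaquin, Marisol, Wes, Gael, Rumi, Soren, Leo, Dmitri, Victor, Vesna, Vera, Mei, Hana, Xander, Kalinda, Alba (16). That's 17 in total.

17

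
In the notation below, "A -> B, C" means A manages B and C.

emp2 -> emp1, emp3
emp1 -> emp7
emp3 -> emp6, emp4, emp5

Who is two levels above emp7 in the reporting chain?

emp7 reports to emp1, and emp1 reports to emp2. So emp7's skip-level manager is emp2.

emp2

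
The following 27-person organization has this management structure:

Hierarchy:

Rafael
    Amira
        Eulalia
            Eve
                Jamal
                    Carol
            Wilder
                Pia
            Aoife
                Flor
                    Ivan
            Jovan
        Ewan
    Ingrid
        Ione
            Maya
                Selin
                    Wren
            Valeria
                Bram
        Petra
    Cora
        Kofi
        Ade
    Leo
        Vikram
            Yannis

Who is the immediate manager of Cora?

Cora reports directly to Rafael.

Rafael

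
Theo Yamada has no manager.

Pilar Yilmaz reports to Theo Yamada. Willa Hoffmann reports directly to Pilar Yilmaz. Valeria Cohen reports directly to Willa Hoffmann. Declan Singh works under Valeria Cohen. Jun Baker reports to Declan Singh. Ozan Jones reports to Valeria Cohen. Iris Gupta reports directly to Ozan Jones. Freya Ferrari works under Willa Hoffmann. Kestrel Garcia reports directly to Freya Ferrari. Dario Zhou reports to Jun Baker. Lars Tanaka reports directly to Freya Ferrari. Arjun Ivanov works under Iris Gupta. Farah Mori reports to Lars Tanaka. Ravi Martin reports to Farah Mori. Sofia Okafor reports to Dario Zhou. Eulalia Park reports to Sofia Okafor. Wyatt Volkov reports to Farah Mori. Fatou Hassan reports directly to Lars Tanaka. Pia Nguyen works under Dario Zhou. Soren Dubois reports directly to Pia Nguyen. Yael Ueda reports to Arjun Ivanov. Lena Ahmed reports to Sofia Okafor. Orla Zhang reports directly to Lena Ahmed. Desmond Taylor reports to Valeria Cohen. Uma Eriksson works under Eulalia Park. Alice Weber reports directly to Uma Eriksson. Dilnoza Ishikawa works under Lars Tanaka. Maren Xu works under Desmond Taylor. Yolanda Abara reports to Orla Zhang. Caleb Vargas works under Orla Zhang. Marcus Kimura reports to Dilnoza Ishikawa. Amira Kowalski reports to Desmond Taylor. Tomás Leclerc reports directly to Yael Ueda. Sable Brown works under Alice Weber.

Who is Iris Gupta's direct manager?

Ozan Jones

Iris Gupta reports directly to Ozan Jones.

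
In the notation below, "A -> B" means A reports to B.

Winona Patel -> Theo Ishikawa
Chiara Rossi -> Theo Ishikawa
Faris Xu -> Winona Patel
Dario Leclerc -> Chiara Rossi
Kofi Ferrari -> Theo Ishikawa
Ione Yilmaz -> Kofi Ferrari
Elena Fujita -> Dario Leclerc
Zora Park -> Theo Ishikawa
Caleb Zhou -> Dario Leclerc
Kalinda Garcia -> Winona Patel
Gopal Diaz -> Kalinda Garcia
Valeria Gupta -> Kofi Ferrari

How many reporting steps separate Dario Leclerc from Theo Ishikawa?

2

Chain from Dario Leclerc up to Theo Ishikawa: Dario Leclerc → Chiara Rossi → Theo Ishikawa. That is 2 steps up, so Dario Leclerc is 2 levels below Theo Ishikawa.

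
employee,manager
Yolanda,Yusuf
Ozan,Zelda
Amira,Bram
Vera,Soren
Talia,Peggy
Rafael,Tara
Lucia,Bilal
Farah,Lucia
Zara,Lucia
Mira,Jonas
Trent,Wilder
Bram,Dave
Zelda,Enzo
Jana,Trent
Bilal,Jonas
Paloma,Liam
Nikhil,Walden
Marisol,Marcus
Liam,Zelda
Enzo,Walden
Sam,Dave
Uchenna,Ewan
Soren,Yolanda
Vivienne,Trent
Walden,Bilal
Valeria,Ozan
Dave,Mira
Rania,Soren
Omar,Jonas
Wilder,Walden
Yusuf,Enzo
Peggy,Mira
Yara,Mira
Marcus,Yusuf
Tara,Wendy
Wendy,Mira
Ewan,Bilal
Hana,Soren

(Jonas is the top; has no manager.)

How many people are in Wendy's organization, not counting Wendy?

2

Wendy directly manages Tara. Under Tara: Rafael (1). That's 2 in total.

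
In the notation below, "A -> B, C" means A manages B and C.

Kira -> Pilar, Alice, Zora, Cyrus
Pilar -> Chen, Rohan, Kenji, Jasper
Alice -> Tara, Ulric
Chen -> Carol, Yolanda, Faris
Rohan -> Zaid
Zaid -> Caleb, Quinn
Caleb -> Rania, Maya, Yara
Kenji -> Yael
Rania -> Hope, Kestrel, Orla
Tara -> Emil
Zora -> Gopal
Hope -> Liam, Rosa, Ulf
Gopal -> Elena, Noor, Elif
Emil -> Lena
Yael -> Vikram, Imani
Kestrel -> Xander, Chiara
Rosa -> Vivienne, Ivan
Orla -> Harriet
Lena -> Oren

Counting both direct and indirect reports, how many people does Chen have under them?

3

Chen directly manages Carol, Yolanda, Faris. Carol has no reports. Yolanda has no reports. Faris has no reports. So Chen's organization is 3 direct reports plus everyone under them: 1 + 1 + 1 = 3.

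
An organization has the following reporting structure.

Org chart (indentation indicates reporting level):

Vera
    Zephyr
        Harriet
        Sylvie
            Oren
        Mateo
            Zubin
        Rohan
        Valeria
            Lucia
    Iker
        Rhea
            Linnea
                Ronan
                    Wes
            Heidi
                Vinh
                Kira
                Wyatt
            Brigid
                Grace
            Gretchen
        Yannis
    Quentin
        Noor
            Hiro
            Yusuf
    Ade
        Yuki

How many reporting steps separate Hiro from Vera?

3

Chain from Hiro up to Vera: Hiro → Noor → Quentin → Vera. That is 3 steps up, so Hiro is 3 levels below Vera.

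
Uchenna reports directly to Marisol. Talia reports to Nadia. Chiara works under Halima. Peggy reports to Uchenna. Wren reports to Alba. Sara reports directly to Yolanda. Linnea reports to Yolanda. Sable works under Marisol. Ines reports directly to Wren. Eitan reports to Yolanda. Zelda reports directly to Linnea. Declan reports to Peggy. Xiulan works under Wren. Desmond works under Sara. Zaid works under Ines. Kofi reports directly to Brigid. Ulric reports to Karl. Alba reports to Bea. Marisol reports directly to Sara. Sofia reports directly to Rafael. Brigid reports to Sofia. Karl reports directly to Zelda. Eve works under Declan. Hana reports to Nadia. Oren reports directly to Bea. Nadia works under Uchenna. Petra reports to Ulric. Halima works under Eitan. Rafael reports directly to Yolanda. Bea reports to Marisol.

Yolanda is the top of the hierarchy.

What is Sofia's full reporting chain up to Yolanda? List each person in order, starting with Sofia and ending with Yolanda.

Sofia reports to Rafael. Rafael reports to Yolanda. Yolanda is at the top.

Sofia -> Rafael -> Yolanda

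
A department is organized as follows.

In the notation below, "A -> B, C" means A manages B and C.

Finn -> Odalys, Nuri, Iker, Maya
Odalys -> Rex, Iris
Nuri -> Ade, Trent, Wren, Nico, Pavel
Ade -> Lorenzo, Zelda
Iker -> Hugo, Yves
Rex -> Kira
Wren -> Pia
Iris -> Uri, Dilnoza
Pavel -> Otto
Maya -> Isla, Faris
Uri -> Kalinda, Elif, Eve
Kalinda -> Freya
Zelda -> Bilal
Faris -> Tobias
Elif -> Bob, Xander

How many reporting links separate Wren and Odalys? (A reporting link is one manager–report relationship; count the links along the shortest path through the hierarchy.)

3

Wren is 2 levels below Finn, and Odalys is 1 level below Finn (their lowest common manager). The shortest path runs up from Wren to Finn and back down to Odalys: 2 + 1 = 3 links.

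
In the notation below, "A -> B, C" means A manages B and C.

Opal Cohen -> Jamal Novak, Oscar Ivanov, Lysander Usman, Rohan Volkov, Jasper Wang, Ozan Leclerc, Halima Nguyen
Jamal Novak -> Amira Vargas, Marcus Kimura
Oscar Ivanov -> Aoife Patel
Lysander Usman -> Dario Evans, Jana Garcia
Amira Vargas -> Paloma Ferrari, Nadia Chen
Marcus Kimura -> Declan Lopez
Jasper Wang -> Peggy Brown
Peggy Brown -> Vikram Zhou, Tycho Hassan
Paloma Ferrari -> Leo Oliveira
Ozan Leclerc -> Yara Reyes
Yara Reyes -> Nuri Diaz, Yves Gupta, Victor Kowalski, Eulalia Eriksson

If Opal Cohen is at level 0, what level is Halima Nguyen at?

Chain from Halima Nguyen up to Opal Cohen: Halima Nguyen → Opal Cohen. That is 1 step up, so Halima Nguyen is 1 level below Opal Cohen.

1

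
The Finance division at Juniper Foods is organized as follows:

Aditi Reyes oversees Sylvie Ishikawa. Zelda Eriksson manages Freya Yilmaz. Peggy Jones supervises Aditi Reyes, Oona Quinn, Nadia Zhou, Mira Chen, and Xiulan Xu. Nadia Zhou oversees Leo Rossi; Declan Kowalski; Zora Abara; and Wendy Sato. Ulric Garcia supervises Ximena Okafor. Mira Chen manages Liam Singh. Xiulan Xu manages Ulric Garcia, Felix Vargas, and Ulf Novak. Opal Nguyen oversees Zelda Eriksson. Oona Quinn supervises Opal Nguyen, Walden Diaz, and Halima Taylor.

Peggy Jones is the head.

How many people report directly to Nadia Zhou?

Nadia Zhou directly manages Wendy Sato, Leo Rossi, Declan Kowalski, Zora Abara. That is 4 direct reports.

4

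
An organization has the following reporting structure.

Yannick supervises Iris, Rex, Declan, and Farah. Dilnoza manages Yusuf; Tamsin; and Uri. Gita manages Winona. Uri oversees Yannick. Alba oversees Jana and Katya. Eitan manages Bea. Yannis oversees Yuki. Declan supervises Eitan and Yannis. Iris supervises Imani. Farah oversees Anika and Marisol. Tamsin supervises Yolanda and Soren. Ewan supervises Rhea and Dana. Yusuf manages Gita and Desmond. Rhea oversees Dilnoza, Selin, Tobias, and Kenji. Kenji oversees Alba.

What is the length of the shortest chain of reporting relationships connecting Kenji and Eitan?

6

Kenji is 1 level below Rhea, and Eitan is 5 levels below Rhea (their lowest common manager). The shortest path runs up from Kenji to Rhea and back down to Eitan: 1 + 5 = 6 links.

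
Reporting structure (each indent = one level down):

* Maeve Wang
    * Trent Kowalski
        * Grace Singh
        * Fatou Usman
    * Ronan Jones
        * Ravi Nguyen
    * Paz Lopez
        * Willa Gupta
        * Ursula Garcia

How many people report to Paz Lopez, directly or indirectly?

2

Paz Lopez directly manages Willa Gupta, Ursula Garcia. Willa Gupta has no reports. Ursula Garcia has no reports. So Paz Lopez's organization is 2 direct reports plus everyone under them: 1 + 1 = 2.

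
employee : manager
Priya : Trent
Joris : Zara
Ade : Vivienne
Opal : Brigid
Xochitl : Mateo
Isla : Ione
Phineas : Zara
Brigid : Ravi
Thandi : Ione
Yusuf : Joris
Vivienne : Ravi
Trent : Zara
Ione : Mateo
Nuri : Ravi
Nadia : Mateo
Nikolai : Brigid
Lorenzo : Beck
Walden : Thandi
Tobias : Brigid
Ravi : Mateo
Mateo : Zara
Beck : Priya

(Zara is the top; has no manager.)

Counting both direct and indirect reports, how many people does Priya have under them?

Priya directly manages Beck. Under Beck: Lorenzo (1). That's 2 in total.

2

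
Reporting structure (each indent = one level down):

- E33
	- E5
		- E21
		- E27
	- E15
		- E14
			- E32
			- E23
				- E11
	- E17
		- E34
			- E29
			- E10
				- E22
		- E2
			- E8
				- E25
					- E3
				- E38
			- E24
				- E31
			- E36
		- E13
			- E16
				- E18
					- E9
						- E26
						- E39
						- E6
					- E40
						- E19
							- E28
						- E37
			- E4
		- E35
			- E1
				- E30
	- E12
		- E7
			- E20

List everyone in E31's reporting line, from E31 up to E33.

E31 reports to E24. E24 reports to E2. E2 reports to E17. E17 reports to E33. E33 is at the top.

E31 -> E24 -> E2 -> E17 -> E33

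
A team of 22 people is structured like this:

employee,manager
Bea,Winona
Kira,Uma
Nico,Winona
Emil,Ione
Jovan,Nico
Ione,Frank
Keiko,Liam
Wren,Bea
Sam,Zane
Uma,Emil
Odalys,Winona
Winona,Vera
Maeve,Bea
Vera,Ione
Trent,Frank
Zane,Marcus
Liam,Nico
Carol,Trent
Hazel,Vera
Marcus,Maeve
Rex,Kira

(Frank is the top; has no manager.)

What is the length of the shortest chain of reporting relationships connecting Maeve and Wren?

2

Maeve is 1 level below Bea, and Wren is 1 level below Bea (their lowest common manager). The shortest path runs up from Maeve to Bea and back down to Wren: 1 + 1 = 2 links.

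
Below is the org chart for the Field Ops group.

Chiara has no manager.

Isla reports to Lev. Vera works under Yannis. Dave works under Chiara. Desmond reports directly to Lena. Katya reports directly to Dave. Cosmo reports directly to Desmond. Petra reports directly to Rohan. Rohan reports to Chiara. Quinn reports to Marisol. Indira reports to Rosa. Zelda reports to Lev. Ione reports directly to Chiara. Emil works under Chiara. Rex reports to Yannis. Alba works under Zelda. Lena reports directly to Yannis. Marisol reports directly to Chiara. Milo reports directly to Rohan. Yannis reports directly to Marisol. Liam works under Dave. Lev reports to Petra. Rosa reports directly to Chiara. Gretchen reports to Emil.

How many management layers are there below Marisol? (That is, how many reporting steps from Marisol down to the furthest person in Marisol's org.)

4

The longest chain under Marisol runs Marisol → Yannis → Lena → Desmond → Cosmo, which is 4 levels below Marisol.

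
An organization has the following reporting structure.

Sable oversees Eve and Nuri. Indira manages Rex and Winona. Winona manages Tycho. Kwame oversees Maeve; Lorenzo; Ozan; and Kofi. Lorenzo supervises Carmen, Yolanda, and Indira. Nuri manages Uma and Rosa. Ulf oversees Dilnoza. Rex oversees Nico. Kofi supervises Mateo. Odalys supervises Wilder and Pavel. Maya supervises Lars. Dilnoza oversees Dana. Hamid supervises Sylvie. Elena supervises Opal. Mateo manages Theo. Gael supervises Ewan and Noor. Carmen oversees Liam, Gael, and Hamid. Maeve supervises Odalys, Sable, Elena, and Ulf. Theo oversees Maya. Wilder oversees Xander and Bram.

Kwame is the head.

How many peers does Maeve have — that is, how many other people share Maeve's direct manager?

Maeve reports to Kwame. Kwame's other direct reports are Lorenzo, Ozan, Kofi — 3 peers.

3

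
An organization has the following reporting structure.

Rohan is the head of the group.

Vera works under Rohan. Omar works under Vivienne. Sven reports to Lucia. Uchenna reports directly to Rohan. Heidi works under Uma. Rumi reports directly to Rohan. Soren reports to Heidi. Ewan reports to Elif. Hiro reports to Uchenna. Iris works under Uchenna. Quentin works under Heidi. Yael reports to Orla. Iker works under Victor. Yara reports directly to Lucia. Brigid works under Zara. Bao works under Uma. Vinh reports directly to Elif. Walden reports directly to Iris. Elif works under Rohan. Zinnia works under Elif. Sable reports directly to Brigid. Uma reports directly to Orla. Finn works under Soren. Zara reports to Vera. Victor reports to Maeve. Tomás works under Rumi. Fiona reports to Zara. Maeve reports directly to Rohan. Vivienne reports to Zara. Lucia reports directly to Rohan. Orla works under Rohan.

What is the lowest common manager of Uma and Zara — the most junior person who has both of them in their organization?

Rohan

Uma's chain of managers is Orla, Rohan. Zara's chain of managers is Vera, Rohan. The first manager that appears in both chains is Rohan.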